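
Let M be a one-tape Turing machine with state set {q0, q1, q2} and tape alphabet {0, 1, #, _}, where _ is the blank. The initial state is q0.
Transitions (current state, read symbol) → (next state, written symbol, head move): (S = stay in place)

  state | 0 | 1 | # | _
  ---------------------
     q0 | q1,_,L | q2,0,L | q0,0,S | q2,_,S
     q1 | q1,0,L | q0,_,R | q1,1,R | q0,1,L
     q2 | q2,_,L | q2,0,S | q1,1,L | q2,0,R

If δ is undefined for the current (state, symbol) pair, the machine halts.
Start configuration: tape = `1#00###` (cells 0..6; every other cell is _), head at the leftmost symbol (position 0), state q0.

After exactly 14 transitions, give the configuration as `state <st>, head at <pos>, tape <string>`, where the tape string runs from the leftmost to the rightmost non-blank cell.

state q2, head at -3, tape 01000100###

state=q0 head=0 tape=____[1]#00###   (q0,1)→(q2,0,L)
state=q2 head=-1 tape=___[_]0#00###   (q2,_)→(q2,0,R)
state=q2 head=0 tape=___0[0]#00###   (q2,0)→(q2,_,L)
state=q2 head=-1 tape=___[0]_#00###   (q2,0)→(q2,_,L)
state=q2 head=-2 tape=__[_]__#00###   (q2,_)→(q2,0,R)
state=q2 head=-1 tape=__0[_]_#00###   (q2,_)→(q2,0,R)
state=q2 head=0 tape=__00[_]#00###   (q2,_)→(q2,0,R)
state=q2 head=1 tape=__000[#]00###   (q2,#)→(q1,1,L)
state=q1 head=0 tape=__00[0]100###   (q1,0)→(q1,0,L)
state=q1 head=-1 tape=__0[0]0100###   (q1,0)→(q1,0,L)
state=q1 head=-2 tape=__[0]00100###   (q1,0)→(q1,0,L)
state=q1 head=-3 tape=_[_]000100###   (q1,_)→(q0,1,L)
state=q0 head=-4 tape=[_]1000100###   (q0,_)→(q2,_,S)
state=q2 head=-4 tape=[_]1000100###   (q2,_)→(q2,0,R)
state=q2 head=-3 tape=0[1]000100###
After 14 steps: state q2, head at -3, tape 01000100###.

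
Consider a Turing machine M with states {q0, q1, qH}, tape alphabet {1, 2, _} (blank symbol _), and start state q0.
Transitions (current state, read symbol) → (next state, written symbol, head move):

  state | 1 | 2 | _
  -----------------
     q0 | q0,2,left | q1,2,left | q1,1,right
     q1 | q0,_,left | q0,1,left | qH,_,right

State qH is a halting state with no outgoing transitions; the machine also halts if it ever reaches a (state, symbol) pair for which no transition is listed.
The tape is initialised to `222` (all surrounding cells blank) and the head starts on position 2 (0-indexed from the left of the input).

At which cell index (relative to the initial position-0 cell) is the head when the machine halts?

0

state=q0 head=2 tape=_22[2]   (q0,2)→(q1,2,left)
state=q1 head=1 tape=_2[2]2   (q1,2)→(q0,1,left)
state=q0 head=0 tape=_[2]12   (q0,2)→(q1,2,left)
state=q1 head=-1 tape=[_]212   (q1,_)→(qH,_,right)
state=qH head=0 tape=_[2]12
At halt the head is at cell 0.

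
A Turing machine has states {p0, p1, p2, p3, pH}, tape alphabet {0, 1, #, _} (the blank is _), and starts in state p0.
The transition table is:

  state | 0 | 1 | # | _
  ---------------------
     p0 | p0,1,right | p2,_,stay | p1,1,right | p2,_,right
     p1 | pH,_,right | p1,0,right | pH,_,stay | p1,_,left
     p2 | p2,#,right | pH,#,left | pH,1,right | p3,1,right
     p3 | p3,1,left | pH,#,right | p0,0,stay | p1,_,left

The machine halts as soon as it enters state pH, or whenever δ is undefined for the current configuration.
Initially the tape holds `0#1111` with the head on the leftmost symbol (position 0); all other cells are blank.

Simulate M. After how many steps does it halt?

p0 | [0]#1111_   read 0 → write 1, move right, go to p0
p0 | 1[#]1111_   read # → write 1, move right, go to p1
p1 | 11[1]111_   read 1 → write 0, move right, go to p1
p1 | 110[1]11_   read 1 → write 0, move right, go to p1
p1 | 1100[1]1_   read 1 → write 0, move right, go to p1
p1 | 11000[1]_   read 1 → write 0, move right, go to p1
p1 | 110000[_]   read _ → write _, move left, go to p1
p1 | 11000[0]_   read 0 → write _, move right, go to pH
pH | 11000_[_]
M halts after 8 transitions.

8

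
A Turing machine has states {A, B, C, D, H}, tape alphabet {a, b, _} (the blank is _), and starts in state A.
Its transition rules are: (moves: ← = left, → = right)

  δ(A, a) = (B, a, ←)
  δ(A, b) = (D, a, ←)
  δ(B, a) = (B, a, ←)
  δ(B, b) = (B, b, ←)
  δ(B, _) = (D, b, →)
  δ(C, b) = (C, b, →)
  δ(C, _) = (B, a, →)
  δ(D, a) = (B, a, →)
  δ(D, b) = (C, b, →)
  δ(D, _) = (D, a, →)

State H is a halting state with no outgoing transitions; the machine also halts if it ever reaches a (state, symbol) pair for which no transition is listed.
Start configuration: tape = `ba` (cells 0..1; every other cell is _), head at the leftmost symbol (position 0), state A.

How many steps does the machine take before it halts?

13

A | ___[b]a   read b → write a, move ←, go to D
D | __[_]aa   read _ → write a, move →, go to D
D | __a[a]a   read a → write a, move →, go to B
B | __aa[a]   read a → write a, move ←, go to B
B | __a[a]a   read a → write a, move ←, go to B
B | __[a]aa   read a → write a, move ←, go to B
B | _[_]aaa   read _ → write b, move →, go to D
D | _b[a]aa   read a → write a, move →, go to B
B | _ba[a]a   read a → write a, move ←, go to B
B | _b[a]aa   read a → write a, move ←, go to B
B | _[b]aaa   read b → write b, move ←, go to B
B | [_]baaa   read _ → write b, move →, go to D
D | b[b]aaa   read b → write b, move →, go to C
C | bb[a]aa
M halts after 13 transitions.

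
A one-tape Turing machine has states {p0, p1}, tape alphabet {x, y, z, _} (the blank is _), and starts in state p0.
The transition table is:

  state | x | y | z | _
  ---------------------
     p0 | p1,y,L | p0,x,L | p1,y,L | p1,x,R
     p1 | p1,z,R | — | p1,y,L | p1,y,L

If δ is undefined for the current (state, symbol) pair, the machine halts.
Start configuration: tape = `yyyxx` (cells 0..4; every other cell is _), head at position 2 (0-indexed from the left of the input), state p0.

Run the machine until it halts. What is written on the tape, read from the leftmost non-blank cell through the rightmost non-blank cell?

state=p0 head=2 tape=_yy[y]xx_   (p0,y)→(p0,x,L)
state=p0 head=1 tape=_y[y]xxx_   (p0,y)→(p0,x,L)
state=p0 head=0 tape=_[y]xxxx_   (p0,y)→(p0,x,L)
state=p0 head=-1 tape=[_]xxxxx_   (p0,_)→(p1,x,R)
state=p1 head=0 tape=x[x]xxxx_   (p1,x)→(p1,z,R)
state=p1 head=1 tape=xz[x]xxx_   (p1,x)→(p1,z,R)
state=p1 head=2 tape=xzz[x]xx_   (p1,x)→(p1,z,R)
state=p1 head=3 tape=xzzz[x]x_   (p1,x)→(p1,z,R)
state=p1 head=4 tape=xzzzz[x]_   (p1,x)→(p1,z,R)
state=p1 head=5 tape=xzzzzz[_]   (p1,_)→(p1,y,L)
state=p1 head=4 tape=xzzzz[z]y   (p1,z)→(p1,y,L)
state=p1 head=3 tape=xzzz[z]yy   (p1,z)→(p1,y,L)
state=p1 head=2 tape=xzz[z]yyy   (p1,z)→(p1,y,L)
state=p1 head=1 tape=xz[z]yyyy   (p1,z)→(p1,y,L)
state=p1 head=0 tape=x[z]yyyyy   (p1,z)→(p1,y,L)
state=p1 head=-1 tape=[x]yyyyyy   (p1,x)→(p1,z,R)
state=p1 head=0 tape=z[y]yyyyy
The non-blank tape span at halt is zyyyyyy.

zyyyyyy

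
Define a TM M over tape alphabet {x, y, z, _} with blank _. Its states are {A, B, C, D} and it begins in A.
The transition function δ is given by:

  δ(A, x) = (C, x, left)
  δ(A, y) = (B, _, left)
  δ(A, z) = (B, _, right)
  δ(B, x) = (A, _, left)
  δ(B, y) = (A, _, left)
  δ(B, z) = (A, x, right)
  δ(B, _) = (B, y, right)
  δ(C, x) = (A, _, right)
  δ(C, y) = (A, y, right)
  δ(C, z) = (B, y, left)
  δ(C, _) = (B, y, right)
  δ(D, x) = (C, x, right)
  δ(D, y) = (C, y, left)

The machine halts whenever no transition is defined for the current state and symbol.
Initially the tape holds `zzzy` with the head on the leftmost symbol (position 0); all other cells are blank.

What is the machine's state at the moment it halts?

A

A | [z]zzy   read z → write _, move right, go to B
B | _[z]zy   read z → write x, move right, go to A
A | _x[z]y   read z → write _, move right, go to B
B | _x_[y]   read y → write _, move left, go to A
A | _x[_]_
No transition is defined for (A, _); M halts in state A.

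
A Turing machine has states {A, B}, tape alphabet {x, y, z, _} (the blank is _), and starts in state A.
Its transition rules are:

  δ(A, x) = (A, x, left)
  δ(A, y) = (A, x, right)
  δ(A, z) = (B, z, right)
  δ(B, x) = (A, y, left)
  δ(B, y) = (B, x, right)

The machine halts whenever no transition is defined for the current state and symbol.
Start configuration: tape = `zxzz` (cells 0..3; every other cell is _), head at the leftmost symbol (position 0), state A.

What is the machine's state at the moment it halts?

B

state=A head=0 tape=[z]xzz   (A,z)→(B,z,right)
state=B head=1 tape=z[x]zz   (B,x)→(A,y,left)
state=A head=0 tape=[z]yzz   (A,z)→(B,z,right)
state=B head=1 tape=z[y]zz   (B,y)→(B,x,right)
state=B head=2 tape=zx[z]z
No transition is defined for (B, z); M halts in state B.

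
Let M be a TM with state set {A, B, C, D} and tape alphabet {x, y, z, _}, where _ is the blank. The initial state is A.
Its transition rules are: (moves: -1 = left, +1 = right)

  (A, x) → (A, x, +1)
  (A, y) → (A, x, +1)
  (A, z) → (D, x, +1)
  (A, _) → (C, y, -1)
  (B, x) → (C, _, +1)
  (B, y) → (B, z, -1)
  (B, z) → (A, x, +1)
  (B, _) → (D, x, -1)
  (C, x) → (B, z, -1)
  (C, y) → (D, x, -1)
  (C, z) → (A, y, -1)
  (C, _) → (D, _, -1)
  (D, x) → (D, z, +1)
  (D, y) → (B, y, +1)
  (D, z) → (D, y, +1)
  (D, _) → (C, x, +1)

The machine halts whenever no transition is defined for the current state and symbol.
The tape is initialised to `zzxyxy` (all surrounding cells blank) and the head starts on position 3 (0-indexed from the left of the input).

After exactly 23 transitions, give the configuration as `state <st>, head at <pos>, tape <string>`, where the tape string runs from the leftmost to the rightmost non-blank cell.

A | __zzx[y]xy_   read y → write x, move +1, go to A
A | __zzxx[x]y_   read x → write x, move +1, go to A
A | __zzxxx[y]_   read y → write x, move +1, go to A
A | __zzxxxx[_]   read _ → write y, move -1, go to C
C | __zzxxx[x]y   read x → write z, move -1, go to B
B | __zzxx[x]zy   read x → write _, move +1, go to C
C | __zzxx_[z]y   read z → write y, move -1, go to A
A | __zzxx[_]yy   read _ → write y, move -1, go to C
C | __zzx[x]yyy   read x → write z, move -1, go to B
B | __zz[x]zyyy   read x → write _, move +1, go to C
C | __zz_[z]yyy   read z → write y, move -1, go to A
A | __zz[_]yyyy   read _ → write y, move -1, go to C
C | __z[z]yyyyy   read z → write y, move -1, go to A
A | __[z]yyyyyy   read z → write x, move +1, go to D
D | __x[y]yyyyy   read y → write y, move +1, go to B
B | __xy[y]yyyy   read y → write z, move -1, go to B
B | __x[y]zyyyy   read y → write z, move -1, go to B
B | __[x]zzyyyy   read x → write _, move +1, go to C
C | ___[z]zyyyy   read z → write y, move -1, go to A
A | __[_]yzyyyy   read _ → write y, move -1, go to C
C | _[_]yyzyyyy   read _ → write _, move -1, go to D
D | [_]_yyzyyyy   read _ → write x, move +1, go to C
C | x[_]yyzyyyy   read _ → write _, move -1, go to D
D | [x]_yyzyyyy
After 23 steps: state D, head at -2, tape x_yyzyyyy.

state D, head at -2, tape x_yyzyyyy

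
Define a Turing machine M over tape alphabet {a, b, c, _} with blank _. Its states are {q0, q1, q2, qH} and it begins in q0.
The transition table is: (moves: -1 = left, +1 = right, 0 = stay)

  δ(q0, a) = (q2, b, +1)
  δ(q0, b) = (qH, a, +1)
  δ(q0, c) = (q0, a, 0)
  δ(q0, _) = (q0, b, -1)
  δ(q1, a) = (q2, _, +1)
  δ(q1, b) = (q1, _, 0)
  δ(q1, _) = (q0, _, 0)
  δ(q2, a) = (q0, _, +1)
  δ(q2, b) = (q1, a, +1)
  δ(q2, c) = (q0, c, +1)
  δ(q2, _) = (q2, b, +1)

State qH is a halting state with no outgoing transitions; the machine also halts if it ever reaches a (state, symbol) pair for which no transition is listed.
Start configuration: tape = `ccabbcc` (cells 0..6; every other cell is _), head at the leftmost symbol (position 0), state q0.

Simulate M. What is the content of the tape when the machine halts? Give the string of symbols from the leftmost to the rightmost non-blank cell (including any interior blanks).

state=q0 head=0 tape=[c]cabbcc   (q0,c)→(q0,a,0)
state=q0 head=0 tape=[a]cabbcc   (q0,a)→(q2,b,+1)
state=q2 head=1 tape=b[c]abbcc   (q2,c)→(q0,c,+1)
state=q0 head=2 tape=bc[a]bbcc   (q0,a)→(q2,b,+1)
state=q2 head=3 tape=bcb[b]bcc   (q2,b)→(q1,a,+1)
state=q1 head=4 tape=bcba[b]cc   (q1,b)→(q1,_,0)
state=q1 head=4 tape=bcba[_]cc   (q1,_)→(q0,_,0)
state=q0 head=4 tape=bcba[_]cc   (q0,_)→(q0,b,-1)
state=q0 head=3 tape=bcb[a]bcc   (q0,a)→(q2,b,+1)
state=q2 head=4 tape=bcbb[b]cc   (q2,b)→(q1,a,+1)
state=q1 head=5 tape=bcbba[c]c
The non-blank tape span at halt is bcbbacc.

bcbbacc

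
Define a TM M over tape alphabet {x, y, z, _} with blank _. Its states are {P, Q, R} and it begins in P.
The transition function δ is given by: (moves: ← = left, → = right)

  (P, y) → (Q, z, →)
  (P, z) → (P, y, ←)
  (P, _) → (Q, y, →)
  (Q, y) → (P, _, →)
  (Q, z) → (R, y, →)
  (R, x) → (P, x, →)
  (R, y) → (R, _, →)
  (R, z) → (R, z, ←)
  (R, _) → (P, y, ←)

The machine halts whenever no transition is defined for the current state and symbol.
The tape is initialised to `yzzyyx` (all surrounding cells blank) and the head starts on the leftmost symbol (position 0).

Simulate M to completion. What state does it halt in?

P | _[y]zzyyx__   read y → write z, move →, go to Q
Q | _z[z]zyyx__   read z → write y, move →, go to R
R | _zy[z]yyx__   read z → write z, move ←, go to R
R | _z[y]zyyx__   read y → write _, move →, go to R
R | _z_[z]yyx__   read z → write z, move ←, go to R
R | _z[_]zyyx__   read _ → write y, move ←, go to P
P | _[z]yzyyx__   read z → write y, move ←, go to P
P | [_]yyzyyx__   read _ → write y, move →, go to Q
Q | y[y]yzyyx__   read y → write _, move →, go to P
P | y_[y]zyyx__   read y → write z, move →, go to Q
Q | y_z[z]yyx__   read z → write y, move →, go to R
R | y_zy[y]yx__   read y → write _, move →, go to R
R | y_zy_[y]x__   read y → write _, move →, go to R
R | y_zy__[x]__   read x → write x, move →, go to P
P | y_zy__x[_]_   read _ → write y, move →, go to Q
Q | y_zy__xy[_]
No transition is defined for (Q, _); M halts in state Q.

Q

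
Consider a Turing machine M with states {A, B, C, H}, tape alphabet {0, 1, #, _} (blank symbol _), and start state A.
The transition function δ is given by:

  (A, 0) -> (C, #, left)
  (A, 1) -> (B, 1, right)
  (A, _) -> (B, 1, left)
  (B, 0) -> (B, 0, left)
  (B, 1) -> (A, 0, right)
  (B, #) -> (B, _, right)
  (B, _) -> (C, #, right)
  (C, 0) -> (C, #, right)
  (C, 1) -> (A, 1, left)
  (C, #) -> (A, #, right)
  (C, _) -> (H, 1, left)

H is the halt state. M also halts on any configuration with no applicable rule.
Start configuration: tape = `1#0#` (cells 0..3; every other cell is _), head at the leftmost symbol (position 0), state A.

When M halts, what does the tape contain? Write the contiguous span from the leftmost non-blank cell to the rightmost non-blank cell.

state=A head=0 tape=[1]#0#__   (A,1)→(B,1,right)
state=B head=1 tape=1[#]0#__   (B,#)→(B,_,right)
state=B head=2 tape=1_[0]#__   (B,0)→(B,0,left)
state=B head=1 tape=1[_]0#__   (B,_)→(C,#,right)
state=C head=2 tape=1#[0]#__   (C,0)→(C,#,right)
state=C head=3 tape=1##[#]__   (C,#)→(A,#,right)
state=A head=4 tape=1###[_]_   (A,_)→(B,1,left)
state=B head=3 tape=1##[#]1_   (B,#)→(B,_,right)
state=B head=4 tape=1##_[1]_   (B,1)→(A,0,right)
state=A head=5 tape=1##_0[_]   (A,_)→(B,1,left)
state=B head=4 tape=1##_[0]1   (B,0)→(B,0,left)
state=B head=3 tape=1##[_]01   (B,_)→(C,#,right)
state=C head=4 tape=1###[0]1   (C,0)→(C,#,right)
state=C head=5 tape=1####[1]   (C,1)→(A,1,left)
state=A head=4 tape=1###[#]1
The non-blank tape span at halt is 1####1.

1####1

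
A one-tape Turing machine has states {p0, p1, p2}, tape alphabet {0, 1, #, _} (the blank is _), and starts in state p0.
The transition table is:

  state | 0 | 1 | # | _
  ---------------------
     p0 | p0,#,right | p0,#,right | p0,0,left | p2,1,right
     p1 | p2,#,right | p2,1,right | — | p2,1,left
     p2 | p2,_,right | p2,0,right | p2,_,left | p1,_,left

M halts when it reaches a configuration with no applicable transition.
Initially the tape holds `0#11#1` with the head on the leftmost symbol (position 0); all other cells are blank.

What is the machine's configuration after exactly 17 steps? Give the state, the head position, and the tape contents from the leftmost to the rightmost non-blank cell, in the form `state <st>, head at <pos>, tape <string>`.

state p1, head at 3, tape 1___#_1

p0 | _[0]#11#1   read 0 → write #, move right, go to p0
p0 | _#[#]11#1   read # → write 0, move left, go to p0
p0 | _[#]011#1   read # → write 0, move left, go to p0
p0 | [_]0011#1   read _ → write 1, move right, go to p2
p2 | 1[0]011#1   read 0 → write _, move right, go to p2
p2 | 1_[0]11#1   read 0 → write _, move right, go to p2
p2 | 1__[1]1#1   read 1 → write 0, move right, go to p2
p2 | 1__0[1]#1   read 1 → write 0, move right, go to p2
p2 | 1__00[#]1   read # → write _, move left, go to p2
p2 | 1__0[0]_1   read 0 → write _, move right, go to p2
p2 | 1__0_[_]1   read _ → write _, move left, go to p1
p1 | 1__0[_]_1   read _ → write 1, move left, go to p2
p2 | 1__[0]1_1   read 0 → write _, move right, go to p2
p2 | 1___[1]_1   read 1 → write 0, move right, go to p2
p2 | 1___0[_]1   read _ → write _, move left, go to p1
p1 | 1___[0]_1   read 0 → write #, move right, go to p2
p2 | 1___#[_]1   read _ → write _, move left, go to p1
p1 | 1___[#]_1
After 17 steps: state p1, head at 3, tape 1___#_1.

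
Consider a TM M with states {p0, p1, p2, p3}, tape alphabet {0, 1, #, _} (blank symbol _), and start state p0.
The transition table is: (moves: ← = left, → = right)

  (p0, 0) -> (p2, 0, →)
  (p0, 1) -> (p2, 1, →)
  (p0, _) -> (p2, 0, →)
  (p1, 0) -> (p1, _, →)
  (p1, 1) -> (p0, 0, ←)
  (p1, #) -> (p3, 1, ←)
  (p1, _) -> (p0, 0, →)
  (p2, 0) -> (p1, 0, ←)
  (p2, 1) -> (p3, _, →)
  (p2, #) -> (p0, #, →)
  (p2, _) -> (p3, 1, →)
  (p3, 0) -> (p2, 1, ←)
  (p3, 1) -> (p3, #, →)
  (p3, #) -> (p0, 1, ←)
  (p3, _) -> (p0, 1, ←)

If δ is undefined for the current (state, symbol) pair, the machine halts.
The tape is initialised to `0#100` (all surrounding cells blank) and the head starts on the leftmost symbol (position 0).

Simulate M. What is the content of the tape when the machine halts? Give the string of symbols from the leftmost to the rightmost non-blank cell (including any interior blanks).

p0 | [0]#100   read 0 → write 0, move →, go to p2
p2 | 0[#]100   read # → write #, move →, go to p0
p0 | 0#[1]00   read 1 → write 1, move →, go to p2
p2 | 0#1[0]0   read 0 → write 0, move ←, go to p1
p1 | 0#[1]00   read 1 → write 0, move ←, go to p0
p0 | 0[#]000
The non-blank tape span at halt is 0#000.

0#000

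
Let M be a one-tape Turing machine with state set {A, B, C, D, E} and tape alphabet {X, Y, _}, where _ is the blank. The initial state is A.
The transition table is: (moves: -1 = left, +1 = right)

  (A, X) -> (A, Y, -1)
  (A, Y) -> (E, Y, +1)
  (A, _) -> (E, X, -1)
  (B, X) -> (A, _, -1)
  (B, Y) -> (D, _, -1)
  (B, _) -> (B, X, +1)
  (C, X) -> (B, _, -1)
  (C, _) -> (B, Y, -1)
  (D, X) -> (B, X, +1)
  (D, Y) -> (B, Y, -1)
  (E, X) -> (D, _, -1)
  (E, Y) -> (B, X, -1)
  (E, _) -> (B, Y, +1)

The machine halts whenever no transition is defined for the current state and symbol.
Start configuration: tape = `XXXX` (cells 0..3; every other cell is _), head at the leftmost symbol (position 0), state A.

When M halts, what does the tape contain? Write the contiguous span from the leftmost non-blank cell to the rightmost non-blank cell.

Y_XXX

state=A head=0 tape=___[X]XXX   (A,X)→(A,Y,-1)
state=A head=-1 tape=__[_]YXXX   (A,_)→(E,X,-1)
state=E head=-2 tape=_[_]XYXXX   (E,_)→(B,Y,+1)
state=B head=-1 tape=_Y[X]YXXX   (B,X)→(A,_,-1)
state=A head=-2 tape=_[Y]_YXXX   (A,Y)→(E,Y,+1)
state=E head=-1 tape=_Y[_]YXXX   (E,_)→(B,Y,+1)
state=B head=0 tape=_YY[Y]XXX   (B,Y)→(D,_,-1)
state=D head=-1 tape=_Y[Y]_XXX   (D,Y)→(B,Y,-1)
state=B head=-2 tape=_[Y]Y_XXX   (B,Y)→(D,_,-1)
state=D head=-3 tape=[_]_Y_XXX
The non-blank tape span at halt is Y_XXX.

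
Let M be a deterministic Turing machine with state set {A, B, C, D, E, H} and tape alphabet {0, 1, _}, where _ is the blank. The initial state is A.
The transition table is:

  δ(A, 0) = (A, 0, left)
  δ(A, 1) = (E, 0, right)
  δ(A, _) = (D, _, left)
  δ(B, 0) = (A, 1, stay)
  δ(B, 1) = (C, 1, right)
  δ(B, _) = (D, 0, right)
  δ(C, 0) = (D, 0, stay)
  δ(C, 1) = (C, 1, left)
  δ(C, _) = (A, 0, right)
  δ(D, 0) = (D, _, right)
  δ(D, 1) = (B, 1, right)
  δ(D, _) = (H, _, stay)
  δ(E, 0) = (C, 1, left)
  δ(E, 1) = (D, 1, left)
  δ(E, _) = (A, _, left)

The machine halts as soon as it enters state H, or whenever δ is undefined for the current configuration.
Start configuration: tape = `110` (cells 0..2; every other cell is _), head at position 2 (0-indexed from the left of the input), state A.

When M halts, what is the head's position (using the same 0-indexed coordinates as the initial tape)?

4

A | 11[0]__   read 0 → write 0, move left, go to A
A | 1[1]0__   read 1 → write 0, move right, go to E
E | 10[0]__   read 0 → write 1, move left, go to C
C | 1[0]1__   read 0 → write 0, move stay, go to D
D | 1[0]1__   read 0 → write _, move right, go to D
D | 1_[1]__   read 1 → write 1, move right, go to B
B | 1_1[_]_   read _ → write 0, move right, go to D
D | 1_10[_]   read _ → write _, move stay, go to H
H | 1_10[_]
At halt the head is at cell 4.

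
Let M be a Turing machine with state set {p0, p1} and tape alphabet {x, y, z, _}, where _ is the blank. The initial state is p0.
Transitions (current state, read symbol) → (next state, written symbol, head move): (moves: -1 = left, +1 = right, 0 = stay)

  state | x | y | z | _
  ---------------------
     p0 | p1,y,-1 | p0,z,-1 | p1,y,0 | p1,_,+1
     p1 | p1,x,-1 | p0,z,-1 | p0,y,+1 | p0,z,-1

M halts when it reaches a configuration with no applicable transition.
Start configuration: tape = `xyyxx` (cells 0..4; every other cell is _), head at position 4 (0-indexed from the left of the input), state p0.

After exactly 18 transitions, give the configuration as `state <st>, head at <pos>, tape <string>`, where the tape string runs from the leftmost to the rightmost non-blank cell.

state p1, head at 0, tape yyzzxy

state=p0 head=4 tape=__xyyx[x]   (p0,x)→(p1,y,-1)
state=p1 head=3 tape=__xyy[x]y   (p1,x)→(p1,x,-1)
state=p1 head=2 tape=__xy[y]xy   (p1,y)→(p0,z,-1)
state=p0 head=1 tape=__x[y]zxy   (p0,y)→(p0,z,-1)
state=p0 head=0 tape=__[x]zzxy   (p0,x)→(p1,y,-1)
state=p1 head=-1 tape=_[_]yzzxy   (p1,_)→(p0,z,-1)
state=p0 head=-2 tape=[_]zyzzxy   (p0,_)→(p1,_,+1)
state=p1 head=-1 tape=_[z]yzzxy   (p1,z)→(p0,y,+1)
state=p0 head=0 tape=_y[y]zzxy   (p0,y)→(p0,z,-1)
state=p0 head=-1 tape=_[y]zzzxy   (p0,y)→(p0,z,-1)
state=p0 head=-2 tape=[_]zzzzxy   (p0,_)→(p1,_,+1)
state=p1 head=-1 tape=_[z]zzzxy   (p1,z)→(p0,y,+1)
state=p0 head=0 tape=_y[z]zzxy   (p0,z)→(p1,y,0)
state=p1 head=0 tape=_y[y]zzxy   (p1,y)→(p0,z,-1)
state=p0 head=-1 tape=_[y]zzzxy   (p0,y)→(p0,z,-1)
state=p0 head=-2 tape=[_]zzzzxy   (p0,_)→(p1,_,+1)
state=p1 head=-1 tape=_[z]zzzxy   (p1,z)→(p0,y,+1)
state=p0 head=0 tape=_y[z]zzxy   (p0,z)→(p1,y,0)
state=p1 head=0 tape=_y[y]zzxy
After 18 steps: state p1, head at 0, tape yyzzxy.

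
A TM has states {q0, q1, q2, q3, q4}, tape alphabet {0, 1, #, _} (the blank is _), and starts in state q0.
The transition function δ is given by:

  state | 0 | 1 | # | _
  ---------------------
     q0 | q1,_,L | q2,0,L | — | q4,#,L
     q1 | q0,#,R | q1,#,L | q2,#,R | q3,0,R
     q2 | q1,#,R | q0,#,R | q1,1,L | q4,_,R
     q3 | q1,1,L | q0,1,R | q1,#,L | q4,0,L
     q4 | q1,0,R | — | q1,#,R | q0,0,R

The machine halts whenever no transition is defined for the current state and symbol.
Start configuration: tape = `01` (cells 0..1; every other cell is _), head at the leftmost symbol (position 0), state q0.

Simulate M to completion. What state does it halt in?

state=q0 head=0 tape=__[0]1   (q0,0)→(q1,_,L)
state=q1 head=-1 tape=_[_]_1   (q1,_)→(q3,0,R)
state=q3 head=0 tape=_0[_]1   (q3,_)→(q4,0,L)
state=q4 head=-1 tape=_[0]01   (q4,0)→(q1,0,R)
state=q1 head=0 tape=_0[0]1   (q1,0)→(q0,#,R)
state=q0 head=1 tape=_0#[1]   (q0,1)→(q2,0,L)
state=q2 head=0 tape=_0[#]0   (q2,#)→(q1,1,L)
state=q1 head=-1 tape=_[0]10   (q1,0)→(q0,#,R)
state=q0 head=0 tape=_#[1]0   (q0,1)→(q2,0,L)
state=q2 head=-1 tape=_[#]00   (q2,#)→(q1,1,L)
state=q1 head=-2 tape=[_]100   (q1,_)→(q3,0,R)
state=q3 head=-1 tape=0[1]00   (q3,1)→(q0,1,R)
state=q0 head=0 tape=01[0]0   (q0,0)→(q1,_,L)
state=q1 head=-1 tape=0[1]_0   (q1,1)→(q1,#,L)
state=q1 head=-2 tape=[0]#_0   (q1,0)→(q0,#,R)
state=q0 head=-1 tape=#[#]_0
No transition is defined for (q0, #); M halts in state q0.

q0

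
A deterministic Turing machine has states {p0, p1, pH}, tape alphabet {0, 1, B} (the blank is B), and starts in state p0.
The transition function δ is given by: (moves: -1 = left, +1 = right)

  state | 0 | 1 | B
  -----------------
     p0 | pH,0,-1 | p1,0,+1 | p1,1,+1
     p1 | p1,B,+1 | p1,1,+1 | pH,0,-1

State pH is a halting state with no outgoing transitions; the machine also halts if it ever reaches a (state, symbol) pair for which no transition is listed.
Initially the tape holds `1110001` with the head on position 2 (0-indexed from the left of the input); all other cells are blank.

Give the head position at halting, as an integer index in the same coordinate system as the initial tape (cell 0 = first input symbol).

6

state=p0 head=2 tape=11[1]0001B   (p0,1)→(p1,0,+1)
state=p1 head=3 tape=110[0]001B   (p1,0)→(p1,B,+1)
state=p1 head=4 tape=110B[0]01B   (p1,0)→(p1,B,+1)
state=p1 head=5 tape=110BB[0]1B   (p1,0)→(p1,B,+1)
state=p1 head=6 tape=110BBB[1]B   (p1,1)→(p1,1,+1)
state=p1 head=7 tape=110BBB1[B]   (p1,B)→(pH,0,-1)
state=pH head=6 tape=110BBB[1]0
At halt the head is at cell 6.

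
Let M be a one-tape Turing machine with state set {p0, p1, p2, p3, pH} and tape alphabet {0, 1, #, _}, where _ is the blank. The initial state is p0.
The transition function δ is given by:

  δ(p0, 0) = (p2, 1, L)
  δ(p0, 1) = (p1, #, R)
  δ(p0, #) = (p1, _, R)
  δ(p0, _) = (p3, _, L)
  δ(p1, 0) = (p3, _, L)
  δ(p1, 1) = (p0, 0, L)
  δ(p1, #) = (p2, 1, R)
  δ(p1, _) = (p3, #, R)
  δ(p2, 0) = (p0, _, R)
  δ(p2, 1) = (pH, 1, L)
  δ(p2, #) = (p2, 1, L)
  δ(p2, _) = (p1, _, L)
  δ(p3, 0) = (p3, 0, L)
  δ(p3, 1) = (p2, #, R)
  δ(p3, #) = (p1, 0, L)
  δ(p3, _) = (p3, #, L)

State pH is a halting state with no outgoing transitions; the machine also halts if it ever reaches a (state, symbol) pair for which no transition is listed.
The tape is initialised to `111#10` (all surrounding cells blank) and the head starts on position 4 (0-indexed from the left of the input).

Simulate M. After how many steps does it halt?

state=p0 head=4 tape=111#[1]0   (p0,1)→(p1,#,R)
state=p1 head=5 tape=111##[0]   (p1,0)→(p3,_,L)
state=p3 head=4 tape=111#[#]_   (p3,#)→(p1,0,L)
state=p1 head=3 tape=111[#]0_   (p1,#)→(p2,1,R)
state=p2 head=4 tape=1111[0]_   (p2,0)→(p0,_,R)
state=p0 head=5 tape=1111_[_]   (p0,_)→(p3,_,L)
state=p3 head=4 tape=1111[_]_   (p3,_)→(p3,#,L)
state=p3 head=3 tape=111[1]#_   (p3,1)→(p2,#,R)
state=p2 head=4 tape=111#[#]_   (p2,#)→(p2,1,L)
state=p2 head=3 tape=111[#]1_   (p2,#)→(p2,1,L)
state=p2 head=2 tape=11[1]11_   (p2,1)→(pH,1,L)
state=pH head=1 tape=1[1]111_
M halts after 11 transitions.

11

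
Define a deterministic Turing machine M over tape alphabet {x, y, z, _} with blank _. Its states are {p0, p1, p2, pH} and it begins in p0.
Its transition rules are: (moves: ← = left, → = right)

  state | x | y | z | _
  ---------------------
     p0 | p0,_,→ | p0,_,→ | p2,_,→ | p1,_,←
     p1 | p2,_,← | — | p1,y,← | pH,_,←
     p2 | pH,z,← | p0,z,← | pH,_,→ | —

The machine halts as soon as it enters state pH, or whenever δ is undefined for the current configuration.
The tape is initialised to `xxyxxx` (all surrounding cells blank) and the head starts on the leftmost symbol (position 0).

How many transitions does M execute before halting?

8

state=p0 head=0 tape=[x]xyxxx_   (p0,x)→(p0,_,→)
state=p0 head=1 tape=_[x]yxxx_   (p0,x)→(p0,_,→)
state=p0 head=2 tape=__[y]xxx_   (p0,y)→(p0,_,→)
state=p0 head=3 tape=___[x]xx_   (p0,x)→(p0,_,→)
state=p0 head=4 tape=____[x]x_   (p0,x)→(p0,_,→)
state=p0 head=5 tape=_____[x]_   (p0,x)→(p0,_,→)
state=p0 head=6 tape=______[_]   (p0,_)→(p1,_,←)
state=p1 head=5 tape=_____[_]_   (p1,_)→(pH,_,←)
state=pH head=4 tape=____[_]__
M halts after 8 transitions.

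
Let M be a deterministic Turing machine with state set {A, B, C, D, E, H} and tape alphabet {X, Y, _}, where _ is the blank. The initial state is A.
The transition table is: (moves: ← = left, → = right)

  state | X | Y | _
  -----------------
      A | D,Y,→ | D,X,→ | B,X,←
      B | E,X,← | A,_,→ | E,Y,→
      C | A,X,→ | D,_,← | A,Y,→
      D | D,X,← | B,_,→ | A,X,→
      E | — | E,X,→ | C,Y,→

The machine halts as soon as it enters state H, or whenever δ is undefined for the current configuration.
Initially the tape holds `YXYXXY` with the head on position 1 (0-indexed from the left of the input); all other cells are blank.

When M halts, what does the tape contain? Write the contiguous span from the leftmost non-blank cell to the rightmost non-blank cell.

state=A head=1 tape=Y[X]YXXY______   (A,X)→(D,Y,→)
state=D head=2 tape=YY[Y]XXY______   (D,Y)→(B,_,→)
state=B head=3 tape=YY_[X]XY______   (B,X)→(E,X,←)
state=E head=2 tape=YY[_]XXY______   (E,_)→(C,Y,→)
state=C head=3 tape=YYY[X]XY______   (C,X)→(A,X,→)
state=A head=4 tape=YYYX[X]Y______   (A,X)→(D,Y,→)
state=D head=5 tape=YYYXY[Y]______   (D,Y)→(B,_,→)
state=B head=6 tape=YYYXY_[_]_____   (B,_)→(E,Y,→)
state=E head=7 tape=YYYXY_Y[_]____   (E,_)→(C,Y,→)
state=C head=8 tape=YYYXY_YY[_]___   (C,_)→(A,Y,→)
state=A head=9 tape=YYYXY_YYY[_]__   (A,_)→(B,X,←)
state=B head=8 tape=YYYXY_YY[Y]X__   (B,Y)→(A,_,→)
state=A head=9 tape=YYYXY_YY_[X]__   (A,X)→(D,Y,→)
state=D head=10 tape=YYYXY_YY_Y[_]_   (D,_)→(A,X,→)
state=A head=11 tape=YYYXY_YY_YX[_]   (A,_)→(B,X,←)
state=B head=10 tape=YYYXY_YY_Y[X]X   (B,X)→(E,X,←)
state=E head=9 tape=YYYXY_YY_[Y]XX   (E,Y)→(E,X,→)
state=E head=10 tape=YYYXY_YY_X[X]X
The non-blank tape span at halt is YYYXY_YY_XXX.

YYYXY_YY_XXX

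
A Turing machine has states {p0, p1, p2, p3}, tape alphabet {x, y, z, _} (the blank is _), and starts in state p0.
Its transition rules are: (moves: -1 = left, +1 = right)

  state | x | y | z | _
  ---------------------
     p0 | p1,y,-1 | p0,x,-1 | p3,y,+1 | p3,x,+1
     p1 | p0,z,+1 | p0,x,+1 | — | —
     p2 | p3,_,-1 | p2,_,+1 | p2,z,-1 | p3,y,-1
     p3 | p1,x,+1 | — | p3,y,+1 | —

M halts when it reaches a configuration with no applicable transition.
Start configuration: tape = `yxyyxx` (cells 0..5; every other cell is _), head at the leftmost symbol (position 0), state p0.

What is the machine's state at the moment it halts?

state=p0 head=0 tape=_[y]xyyxx__   (p0,y)→(p0,x,-1)
state=p0 head=-1 tape=[_]xxyyxx__   (p0,_)→(p3,x,+1)
state=p3 head=0 tape=x[x]xyyxx__   (p3,x)→(p1,x,+1)
state=p1 head=1 tape=xx[x]yyxx__   (p1,x)→(p0,z,+1)
state=p0 head=2 tape=xxz[y]yxx__   (p0,y)→(p0,x,-1)
state=p0 head=1 tape=xx[z]xyxx__   (p0,z)→(p3,y,+1)
state=p3 head=2 tape=xxy[x]yxx__   (p3,x)→(p1,x,+1)
state=p1 head=3 tape=xxyx[y]xx__   (p1,y)→(p0,x,+1)
state=p0 head=4 tape=xxyxx[x]x__   (p0,x)→(p1,y,-1)
state=p1 head=3 tape=xxyx[x]yx__   (p1,x)→(p0,z,+1)
state=p0 head=4 tape=xxyxz[y]x__   (p0,y)→(p0,x,-1)
state=p0 head=3 tape=xxyx[z]xx__   (p0,z)→(p3,y,+1)
state=p3 head=4 tape=xxyxy[x]x__   (p3,x)→(p1,x,+1)
state=p1 head=5 tape=xxyxyx[x]__   (p1,x)→(p0,z,+1)
state=p0 head=6 tape=xxyxyxz[_]_   (p0,_)→(p3,x,+1)
state=p3 head=7 tape=xxyxyxzx[_]
No transition is defined for (p3, _); M halts in state p3.

p3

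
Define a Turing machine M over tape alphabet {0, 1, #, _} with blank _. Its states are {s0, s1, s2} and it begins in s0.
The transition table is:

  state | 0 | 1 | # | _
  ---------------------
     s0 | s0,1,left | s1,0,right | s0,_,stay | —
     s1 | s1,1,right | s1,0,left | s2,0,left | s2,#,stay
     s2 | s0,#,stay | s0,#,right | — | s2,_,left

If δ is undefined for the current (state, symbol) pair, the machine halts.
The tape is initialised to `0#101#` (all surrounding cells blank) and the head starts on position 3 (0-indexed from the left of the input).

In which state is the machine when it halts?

s0

s0 | 0#1[0]1#   read 0 → write 1, move left, go to s0
s0 | 0#[1]11#   read 1 → write 0, move right, go to s1
s1 | 0#0[1]1#   read 1 → write 0, move left, go to s1
s1 | 0#[0]01#   read 0 → write 1, move right, go to s1
s1 | 0#1[0]1#   read 0 → write 1, move right, go to s1
s1 | 0#11[1]#   read 1 → write 0, move left, go to s1
s1 | 0#1[1]0#   read 1 → write 0, move left, go to s1
s1 | 0#[1]00#   read 1 → write 0, move left, go to s1
s1 | 0[#]000#   read # → write 0, move left, go to s2
s2 | [0]0000#   read 0 → write #, move stay, go to s0
s0 | [#]0000#   read # → write _, move stay, go to s0
s0 | [_]0000#
No transition is defined for (s0, _); M halts in state s0.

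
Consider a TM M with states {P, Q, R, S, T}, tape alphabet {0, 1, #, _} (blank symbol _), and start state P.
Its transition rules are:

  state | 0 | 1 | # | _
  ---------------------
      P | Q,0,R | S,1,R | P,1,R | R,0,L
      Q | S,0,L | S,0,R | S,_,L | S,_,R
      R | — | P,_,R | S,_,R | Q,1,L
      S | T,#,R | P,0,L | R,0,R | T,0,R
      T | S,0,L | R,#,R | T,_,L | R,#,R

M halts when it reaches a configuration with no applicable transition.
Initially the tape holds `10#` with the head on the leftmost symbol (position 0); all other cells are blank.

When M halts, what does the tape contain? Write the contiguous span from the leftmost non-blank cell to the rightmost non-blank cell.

##_000110

state=P head=0 tape=_[1]0#_____   (P,1)→(S,1,R)
state=S head=1 tape=_1[0]#_____   (S,0)→(T,#,R)
state=T head=2 tape=_1#[#]_____   (T,#)→(T,_,L)
state=T head=1 tape=_1[#]______   (T,#)→(T,_,L)
state=T head=0 tape=_[1]_______   (T,1)→(R,#,R)
state=R head=1 tape=_#[_]______   (R,_)→(Q,1,L)
state=Q head=0 tape=_[#]1______   (Q,#)→(S,_,L)
state=S head=-1 tape=[_]_1______   (S,_)→(T,0,R)
state=T head=0 tape=0[_]1______   (T,_)→(R,#,R)
state=R head=1 tape=0#[1]______   (R,1)→(P,_,R)
state=P head=2 tape=0#_[_]_____   (P,_)→(R,0,L)
state=R head=1 tape=0#[_]0_____   (R,_)→(Q,1,L)
state=Q head=0 tape=0[#]10_____   (Q,#)→(S,_,L)
state=S head=-1 tape=[0]_10_____   (S,0)→(T,#,R)
state=T head=0 tape=#[_]10_____   (T,_)→(R,#,R)
state=R head=1 tape=##[1]0_____   (R,1)→(P,_,R)
state=P head=2 tape=##_[0]_____   (P,0)→(Q,0,R)
state=Q head=3 tape=##_0[_]____   (Q,_)→(S,_,R)
state=S head=4 tape=##_0_[_]___   (S,_)→(T,0,R)
state=T head=5 tape=##_0_0[_]__   (T,_)→(R,#,R)
state=R head=6 tape=##_0_0#[_]_   (R,_)→(Q,1,L)
state=Q head=5 tape=##_0_0[#]1_   (Q,#)→(S,_,L)
state=S head=4 tape=##_0_[0]_1_   (S,0)→(T,#,R)
state=T head=5 tape=##_0_#[_]1_   (T,_)→(R,#,R)
state=R head=6 tape=##_0_##[1]_   (R,1)→(P,_,R)
state=P head=7 tape=##_0_##_[_]   (P,_)→(R,0,L)
state=R head=6 tape=##_0_##[_]0   (R,_)→(Q,1,L)
state=Q head=5 tape=##_0_#[#]10   (Q,#)→(S,_,L)
state=S head=4 tape=##_0_[#]_10   (S,#)→(R,0,R)
state=R head=5 tape=##_0_0[_]10   (R,_)→(Q,1,L)
state=Q head=4 tape=##_0_[0]110   (Q,0)→(S,0,L)
state=S head=3 tape=##_0[_]0110   (S,_)→(T,0,R)
state=T head=4 tape=##_00[0]110   (T,0)→(S,0,L)
state=S head=3 tape=##_0[0]0110   (S,0)→(T,#,R)
state=T head=4 tape=##_0#[0]110   (T,0)→(S,0,L)
state=S head=3 tape=##_0[#]0110   (S,#)→(R,0,R)
state=R head=4 tape=##_00[0]110
The non-blank tape span at halt is ##_000110.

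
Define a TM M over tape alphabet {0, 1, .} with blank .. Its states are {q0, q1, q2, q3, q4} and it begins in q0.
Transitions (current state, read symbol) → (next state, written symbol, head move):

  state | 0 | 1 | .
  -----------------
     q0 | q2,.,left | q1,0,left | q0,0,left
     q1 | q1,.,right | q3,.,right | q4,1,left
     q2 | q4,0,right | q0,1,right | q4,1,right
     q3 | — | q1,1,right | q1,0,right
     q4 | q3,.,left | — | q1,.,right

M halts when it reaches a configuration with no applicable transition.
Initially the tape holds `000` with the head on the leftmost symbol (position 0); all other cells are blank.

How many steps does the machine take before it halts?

25

q0 | .[0]00...   read 0 → write ., move left, go to q2
q2 | [.].00...   read . → write 1, move right, go to q4
q4 | 1[.]00...   read . → write ., move right, go to q1
q1 | 1.[0]0...   read 0 → write ., move right, go to q1
q1 | 1..[0]...   read 0 → write ., move right, go to q1
q1 | 1...[.]..   read . → write 1, move left, go to q4
q4 | 1..[.]1..   read . → write ., move right, go to q1
q1 | 1...[1]..   read 1 → write ., move right, go to q3
q3 | 1....[.].   read . → write 0, move right, go to q1
q1 | 1....0[.]   read . → write 1, move left, go to q4
q4 | 1....[0]1   read 0 → write ., move left, go to q3
q3 | 1...[.].1   read . → write 0, move right, go to q1
q1 | 1...0[.]1   read . → write 1, move left, go to q4
q4 | 1...[0]11   read 0 → write ., move left, go to q3
q3 | 1..[.].11   read . → write 0, move right, go to q1
q1 | 1..0[.]11   read . → write 1, move left, go to q4
q4 | 1..[0]111   read 0 → write ., move left, go to q3
q3 | 1.[.].111   read . → write 0, move right, go to q1
q1 | 1.0[.]111   read . → write 1, move left, go to q4
q4 | 1.[0]1111   read 0 → write ., move left, go to q3
q3 | 1[.].1111   read . → write 0, move right, go to q1
q1 | 10[.]1111   read . → write 1, move left, go to q4
q4 | 1[0]11111   read 0 → write ., move left, go to q3
q3 | [1].11111   read 1 → write 1, move right, go to q1
q1 | 1[.]11111   read . → write 1, move left, go to q4
q4 | [1]111111
M halts after 25 transitions.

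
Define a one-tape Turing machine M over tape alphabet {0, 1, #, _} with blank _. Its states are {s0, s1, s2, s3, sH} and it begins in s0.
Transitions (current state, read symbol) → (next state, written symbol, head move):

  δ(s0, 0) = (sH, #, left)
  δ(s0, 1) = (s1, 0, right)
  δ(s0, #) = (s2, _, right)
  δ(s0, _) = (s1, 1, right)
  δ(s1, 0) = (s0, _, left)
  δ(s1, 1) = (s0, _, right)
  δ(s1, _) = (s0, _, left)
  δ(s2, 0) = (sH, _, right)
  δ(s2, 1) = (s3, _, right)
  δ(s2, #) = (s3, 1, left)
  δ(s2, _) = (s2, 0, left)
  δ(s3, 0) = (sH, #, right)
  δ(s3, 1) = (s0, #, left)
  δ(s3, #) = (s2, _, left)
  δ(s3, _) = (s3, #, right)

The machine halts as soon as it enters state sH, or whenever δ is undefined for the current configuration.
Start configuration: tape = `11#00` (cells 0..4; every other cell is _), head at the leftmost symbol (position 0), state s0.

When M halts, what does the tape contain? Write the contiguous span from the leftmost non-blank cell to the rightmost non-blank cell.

0___0

s0 | [1]1#00   read 1 → write 0, move right, go to s1
s1 | 0[1]#00   read 1 → write _, move right, go to s0
s0 | 0_[#]00   read # → write _, move right, go to s2
s2 | 0__[0]0   read 0 → write _, move right, go to sH
sH | 0___[0]
The non-blank tape span at halt is 0___0.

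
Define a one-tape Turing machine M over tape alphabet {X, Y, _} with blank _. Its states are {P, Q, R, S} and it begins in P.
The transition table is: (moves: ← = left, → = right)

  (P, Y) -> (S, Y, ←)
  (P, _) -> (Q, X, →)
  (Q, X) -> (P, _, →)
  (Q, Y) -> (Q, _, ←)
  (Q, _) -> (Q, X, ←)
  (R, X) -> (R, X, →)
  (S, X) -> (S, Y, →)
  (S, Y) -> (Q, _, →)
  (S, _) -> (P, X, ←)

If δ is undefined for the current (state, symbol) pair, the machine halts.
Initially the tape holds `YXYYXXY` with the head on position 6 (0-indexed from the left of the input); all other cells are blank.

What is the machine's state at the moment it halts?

P

P | YXYYXX[Y]_   read Y → write Y, move ←, go to S
S | YXYYX[X]Y_   read X → write Y, move →, go to S
S | YXYYXY[Y]_   read Y → write _, move →, go to Q
Q | YXYYXY_[_]   read _ → write X, move ←, go to Q
Q | YXYYXY[_]X   read _ → write X, move ←, go to Q
Q | YXYYX[Y]XX   read Y → write _, move ←, go to Q
Q | YXYY[X]_XX   read X → write _, move →, go to P
P | YXYY_[_]XX   read _ → write X, move →, go to Q
Q | YXYY_X[X]X   read X → write _, move →, go to P
P | YXYY_X_[X]
No transition is defined for (P, X); M halts in state P.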